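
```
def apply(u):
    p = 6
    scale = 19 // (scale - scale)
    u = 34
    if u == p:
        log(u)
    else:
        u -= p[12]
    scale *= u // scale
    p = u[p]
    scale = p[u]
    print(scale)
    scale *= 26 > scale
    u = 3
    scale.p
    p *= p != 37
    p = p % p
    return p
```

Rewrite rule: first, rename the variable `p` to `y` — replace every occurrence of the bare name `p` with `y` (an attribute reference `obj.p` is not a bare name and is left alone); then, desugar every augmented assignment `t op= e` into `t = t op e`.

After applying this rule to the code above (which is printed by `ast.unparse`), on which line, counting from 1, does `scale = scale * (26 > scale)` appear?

Transformed code:
def apply(u):
    y = 6
    scale = 19 // (scale - scale)
    u = 34
    if u == y:
        log(u)
    else:
        u = u - y[12]
    scale = scale * (u // scale)
    y = u[y]
    scale = y[u]
    print(scale)
    scale = scale * (26 > scale)
    u = 3
    scale.p
    y = y * (y != 37)
    y = y % y
    return y

13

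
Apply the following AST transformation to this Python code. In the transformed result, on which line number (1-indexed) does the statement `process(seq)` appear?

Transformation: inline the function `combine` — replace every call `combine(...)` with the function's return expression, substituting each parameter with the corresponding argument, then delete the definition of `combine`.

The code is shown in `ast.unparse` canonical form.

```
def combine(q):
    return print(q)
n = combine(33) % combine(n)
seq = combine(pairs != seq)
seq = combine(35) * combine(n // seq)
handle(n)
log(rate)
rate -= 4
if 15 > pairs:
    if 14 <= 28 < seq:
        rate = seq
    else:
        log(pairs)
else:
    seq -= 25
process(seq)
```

14

Transformed code:
n = print(33) % print(n)
seq = print(pairs != seq)
seq = print(35) * print(n // seq)
handle(n)
log(rate)
rate -= 4
if 15 > pairs:
    if 14 <= 28 < seq:
        rate = seq
    else:
        log(pairs)
else:
    seq -= 25
process(seq)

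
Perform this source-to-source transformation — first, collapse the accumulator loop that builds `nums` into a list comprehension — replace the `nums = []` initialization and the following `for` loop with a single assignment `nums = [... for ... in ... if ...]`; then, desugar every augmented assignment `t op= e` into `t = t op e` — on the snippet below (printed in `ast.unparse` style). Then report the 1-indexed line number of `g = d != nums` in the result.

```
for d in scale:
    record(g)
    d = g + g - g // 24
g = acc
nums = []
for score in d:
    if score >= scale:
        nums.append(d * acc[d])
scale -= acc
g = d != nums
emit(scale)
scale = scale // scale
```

7

Transformed code:
for d in scale:
    record(g)
    d = g + g - g // 24
g = acc
nums = [d * acc[d] for score in d if score >= scale]
scale = scale - acc
g = d != nums
emit(scale)
scale = scale // scale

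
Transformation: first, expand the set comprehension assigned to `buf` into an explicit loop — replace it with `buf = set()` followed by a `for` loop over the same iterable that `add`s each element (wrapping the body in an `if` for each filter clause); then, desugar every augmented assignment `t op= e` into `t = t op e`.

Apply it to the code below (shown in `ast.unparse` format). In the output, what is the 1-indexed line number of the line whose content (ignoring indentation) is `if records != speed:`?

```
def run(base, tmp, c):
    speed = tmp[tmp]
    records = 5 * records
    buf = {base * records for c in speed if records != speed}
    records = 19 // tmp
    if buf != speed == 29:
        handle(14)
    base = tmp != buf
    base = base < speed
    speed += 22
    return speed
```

6

Transformed code:
def run(base, tmp, c):
    speed = tmp[tmp]
    records = 5 * records
    buf = set()
    for c in speed:
        if records != speed:
            buf.add(base * records)
    records = 19 // tmp
    if buf != speed == 29:
        handle(14)
    base = tmp != buf
    base = base < speed
    speed = speed + 22
    return speed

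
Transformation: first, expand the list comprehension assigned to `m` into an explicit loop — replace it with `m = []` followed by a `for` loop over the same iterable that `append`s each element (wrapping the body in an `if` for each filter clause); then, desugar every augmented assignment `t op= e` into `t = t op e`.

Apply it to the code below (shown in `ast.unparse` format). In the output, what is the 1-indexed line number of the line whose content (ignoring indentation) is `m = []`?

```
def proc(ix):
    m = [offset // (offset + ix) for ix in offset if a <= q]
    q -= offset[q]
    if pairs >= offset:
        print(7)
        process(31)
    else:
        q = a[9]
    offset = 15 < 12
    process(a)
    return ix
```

Transformed code:
def proc(ix):
    m = []
    for ix in offset:
        if a <= q:
            m.append(offset // (offset + ix))
    q = q - offset[q]
    if pairs >= offset:
        print(7)
        process(31)
    else:
        q = a[9]
    offset = 15 < 12
    process(a)
    return ix

2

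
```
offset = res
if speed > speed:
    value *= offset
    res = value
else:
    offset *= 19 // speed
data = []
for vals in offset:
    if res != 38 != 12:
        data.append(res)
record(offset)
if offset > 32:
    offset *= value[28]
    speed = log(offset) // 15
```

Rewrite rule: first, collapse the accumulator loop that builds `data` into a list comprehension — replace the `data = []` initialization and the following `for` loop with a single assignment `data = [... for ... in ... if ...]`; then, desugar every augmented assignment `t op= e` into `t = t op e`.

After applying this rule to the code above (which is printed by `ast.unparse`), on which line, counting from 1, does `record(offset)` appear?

Transformed code:
offset = res
if speed > speed:
    value = value * offset
    res = value
else:
    offset = offset * (19 // speed)
data = [res for vals in offset if res != 38 != 12]
record(offset)
if offset > 32:
    offset = offset * value[28]
    speed = log(offset) // 15

8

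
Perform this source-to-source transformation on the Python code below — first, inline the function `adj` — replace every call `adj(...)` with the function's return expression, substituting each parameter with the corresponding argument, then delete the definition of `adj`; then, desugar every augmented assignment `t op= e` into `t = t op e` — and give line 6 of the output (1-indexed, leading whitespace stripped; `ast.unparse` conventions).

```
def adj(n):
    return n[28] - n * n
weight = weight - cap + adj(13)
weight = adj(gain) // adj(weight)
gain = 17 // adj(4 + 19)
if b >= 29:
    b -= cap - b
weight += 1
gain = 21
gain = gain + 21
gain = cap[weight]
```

weight = weight + 1

Transformed code:
weight = weight - cap + (13[28] - 13 * 13)
weight = (gain[28] - gain * gain) // (weight[28] - weight * weight)
gain = 17 // ((4 + 19)[28] - (4 + 19) * (4 + 19))
if b >= 29:
    b = b - (cap - b)
weight = weight + 1
gain = 21
gain = gain + 21
gain = cap[weight]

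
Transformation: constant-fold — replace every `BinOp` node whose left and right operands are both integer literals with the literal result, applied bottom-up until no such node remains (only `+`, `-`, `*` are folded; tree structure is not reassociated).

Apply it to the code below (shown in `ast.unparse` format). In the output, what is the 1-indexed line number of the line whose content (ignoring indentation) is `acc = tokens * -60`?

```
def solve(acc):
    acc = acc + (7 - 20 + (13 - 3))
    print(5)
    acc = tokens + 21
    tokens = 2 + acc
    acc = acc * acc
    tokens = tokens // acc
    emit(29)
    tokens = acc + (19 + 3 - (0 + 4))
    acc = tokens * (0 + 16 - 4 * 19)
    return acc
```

10

Transformed code:
def solve(acc):
    acc = acc + -3
    print(5)
    acc = tokens + 21
    tokens = 2 + acc
    acc = acc * acc
    tokens = tokens // acc
    emit(29)
    tokens = acc + 18
    acc = tokens * -60
    return acc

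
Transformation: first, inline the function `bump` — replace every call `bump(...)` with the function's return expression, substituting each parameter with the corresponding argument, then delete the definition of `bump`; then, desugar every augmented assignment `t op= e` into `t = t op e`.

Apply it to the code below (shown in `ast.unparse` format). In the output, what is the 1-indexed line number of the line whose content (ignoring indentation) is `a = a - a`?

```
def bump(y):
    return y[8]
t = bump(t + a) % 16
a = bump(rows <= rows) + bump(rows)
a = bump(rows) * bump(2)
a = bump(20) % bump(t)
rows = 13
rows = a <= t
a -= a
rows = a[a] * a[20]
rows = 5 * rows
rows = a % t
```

7

Transformed code:
t = (t + a)[8] % 16
a = (rows <= rows)[8] + rows[8]
a = rows[8] * 2[8]
a = 20[8] % t[8]
rows = 13
rows = a <= t
a = a - a
rows = a[a] * a[20]
rows = 5 * rows
rows = a % t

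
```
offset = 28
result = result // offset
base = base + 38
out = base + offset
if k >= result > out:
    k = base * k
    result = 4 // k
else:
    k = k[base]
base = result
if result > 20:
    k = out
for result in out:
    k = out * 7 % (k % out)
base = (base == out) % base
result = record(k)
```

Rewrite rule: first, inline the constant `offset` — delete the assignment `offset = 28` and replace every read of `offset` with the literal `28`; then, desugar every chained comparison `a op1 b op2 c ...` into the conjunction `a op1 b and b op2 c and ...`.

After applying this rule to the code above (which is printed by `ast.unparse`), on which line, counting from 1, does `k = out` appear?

11

Transformed code:
result = result // 28
base = base + 38
out = base + 28
if k >= result and result > out:
    k = base * k
    result = 4 // k
else:
    k = k[base]
base = result
if result > 20:
    k = out
for result in out:
    k = out * 7 % (k % out)
base = (base == out) % base
result = record(k)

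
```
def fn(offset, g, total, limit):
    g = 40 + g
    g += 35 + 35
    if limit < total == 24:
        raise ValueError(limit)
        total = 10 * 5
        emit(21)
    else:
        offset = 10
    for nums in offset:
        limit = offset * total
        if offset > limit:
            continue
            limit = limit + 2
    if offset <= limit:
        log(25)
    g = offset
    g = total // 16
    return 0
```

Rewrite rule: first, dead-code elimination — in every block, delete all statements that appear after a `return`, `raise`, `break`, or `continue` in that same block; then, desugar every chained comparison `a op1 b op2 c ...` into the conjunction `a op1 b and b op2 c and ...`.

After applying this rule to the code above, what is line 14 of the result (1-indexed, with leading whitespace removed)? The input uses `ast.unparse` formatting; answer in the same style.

Transformed code:
def fn(offset, g, total, limit):
    g = 40 + g
    g += 35 + 35
    if limit < total and total == 24:
        raise ValueError(limit)
    else:
        offset = 10
    for nums in offset:
        limit = offset * total
        if offset > limit:
            continue
    if offset <= limit:
        log(25)
    g = offset
    g = total // 16
    return 0

g = offset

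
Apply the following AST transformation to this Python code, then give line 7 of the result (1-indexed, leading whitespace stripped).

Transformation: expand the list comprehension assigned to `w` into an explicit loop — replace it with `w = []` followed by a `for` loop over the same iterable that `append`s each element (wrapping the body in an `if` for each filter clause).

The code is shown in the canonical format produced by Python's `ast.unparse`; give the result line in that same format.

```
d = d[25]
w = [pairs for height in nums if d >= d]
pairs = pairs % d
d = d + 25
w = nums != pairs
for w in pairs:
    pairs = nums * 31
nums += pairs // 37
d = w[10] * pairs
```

Transformed code:
d = d[25]
w = []
for height in nums:
    if d >= d:
        w.append(pairs)
pairs = pairs % d
d = d + 25
w = nums != pairs
for w in pairs:
    pairs = nums * 31
nums += pairs // 37
d = w[10] * pairs

d = d + 25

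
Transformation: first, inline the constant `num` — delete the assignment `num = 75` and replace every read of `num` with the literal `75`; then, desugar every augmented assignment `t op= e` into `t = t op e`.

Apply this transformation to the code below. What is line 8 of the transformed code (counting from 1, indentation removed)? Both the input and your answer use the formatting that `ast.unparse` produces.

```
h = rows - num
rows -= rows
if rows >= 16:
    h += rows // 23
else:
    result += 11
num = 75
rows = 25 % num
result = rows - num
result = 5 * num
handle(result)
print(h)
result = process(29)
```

result = rows - 75

Transformed code:
h = rows - 75
rows = rows - rows
if rows >= 16:
    h = h + rows // 23
else:
    result = result + 11
rows = 25 % 75
result = rows - 75
result = 5 * 75
handle(result)
print(h)
result = process(29)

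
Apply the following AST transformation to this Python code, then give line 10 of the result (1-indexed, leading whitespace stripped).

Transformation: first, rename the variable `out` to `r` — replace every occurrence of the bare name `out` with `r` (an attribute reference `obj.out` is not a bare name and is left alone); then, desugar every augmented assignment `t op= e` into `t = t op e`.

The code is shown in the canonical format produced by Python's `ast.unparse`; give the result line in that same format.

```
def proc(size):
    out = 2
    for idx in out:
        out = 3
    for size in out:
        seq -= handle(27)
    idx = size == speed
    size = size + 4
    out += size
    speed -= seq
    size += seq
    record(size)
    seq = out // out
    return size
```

Transformed code:
def proc(size):
    r = 2
    for idx in r:
        r = 3
    for size in r:
        seq = seq - handle(27)
    idx = size == speed
    size = size + 4
    r = r + size
    speed = speed - seq
    size = size + seq
    record(size)
    seq = r // r
    return size

speed = speed - seq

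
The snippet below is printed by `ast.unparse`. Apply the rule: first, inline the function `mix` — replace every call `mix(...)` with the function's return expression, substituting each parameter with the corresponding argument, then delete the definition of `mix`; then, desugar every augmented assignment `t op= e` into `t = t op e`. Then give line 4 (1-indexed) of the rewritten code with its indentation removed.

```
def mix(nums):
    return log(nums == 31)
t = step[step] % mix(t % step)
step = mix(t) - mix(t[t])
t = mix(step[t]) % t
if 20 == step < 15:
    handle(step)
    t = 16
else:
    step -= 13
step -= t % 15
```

Transformed code:
t = step[step] % log(t % step == 31)
step = log(t == 31) - log(t[t] == 31)
t = log(step[t] == 31) % t
if 20 == step < 15:
    handle(step)
    t = 16
else:
    step = step - 13
step = step - t % 15

if 20 == step < 15:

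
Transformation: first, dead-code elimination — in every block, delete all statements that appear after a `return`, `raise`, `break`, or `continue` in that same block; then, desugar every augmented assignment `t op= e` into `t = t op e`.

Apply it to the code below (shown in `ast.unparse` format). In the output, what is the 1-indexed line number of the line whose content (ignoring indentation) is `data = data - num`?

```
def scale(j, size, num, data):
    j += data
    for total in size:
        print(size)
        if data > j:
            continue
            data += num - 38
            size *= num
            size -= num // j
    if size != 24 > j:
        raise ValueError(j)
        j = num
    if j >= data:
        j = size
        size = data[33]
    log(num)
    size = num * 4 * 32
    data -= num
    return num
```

14

Transformed code:
def scale(j, size, num, data):
    j = j + data
    for total in size:
        print(size)
        if data > j:
            continue
    if size != 24 > j:
        raise ValueError(j)
    if j >= data:
        j = size
        size = data[33]
    log(num)
    size = num * 4 * 32
    data = data - num
    return num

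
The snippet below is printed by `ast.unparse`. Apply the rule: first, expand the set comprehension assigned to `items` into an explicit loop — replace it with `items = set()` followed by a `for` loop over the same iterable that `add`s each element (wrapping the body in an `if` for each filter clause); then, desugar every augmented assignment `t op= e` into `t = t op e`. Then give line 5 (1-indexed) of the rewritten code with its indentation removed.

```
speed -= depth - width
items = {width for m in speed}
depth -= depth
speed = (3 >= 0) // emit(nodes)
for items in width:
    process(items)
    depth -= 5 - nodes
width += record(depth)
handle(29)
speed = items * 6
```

Transformed code:
speed = speed - (depth - width)
items = set()
for m in speed:
    items.add(width)
depth = depth - depth
speed = (3 >= 0) // emit(nodes)
for items in width:
    process(items)
    depth = depth - (5 - nodes)
width = width + record(depth)
handle(29)
speed = items * 6

depth = depth - depth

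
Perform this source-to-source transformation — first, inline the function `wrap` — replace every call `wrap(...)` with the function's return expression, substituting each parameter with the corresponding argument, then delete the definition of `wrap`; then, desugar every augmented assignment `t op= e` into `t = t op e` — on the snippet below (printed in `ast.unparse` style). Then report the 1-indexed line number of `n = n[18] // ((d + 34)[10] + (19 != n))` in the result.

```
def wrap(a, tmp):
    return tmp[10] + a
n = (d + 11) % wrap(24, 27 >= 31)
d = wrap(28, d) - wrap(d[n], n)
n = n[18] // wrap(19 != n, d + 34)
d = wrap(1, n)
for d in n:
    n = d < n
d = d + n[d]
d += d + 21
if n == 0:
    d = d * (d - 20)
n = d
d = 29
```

Transformed code:
n = (d + 11) % ((27 >= 31)[10] + 24)
d = d[10] + 28 - (n[10] + d[n])
n = n[18] // ((d + 34)[10] + (19 != n))
d = n[10] + 1
for d in n:
    n = d < n
d = d + n[d]
d = d + (d + 21)
if n == 0:
    d = d * (d - 20)
n = d
d = 29

3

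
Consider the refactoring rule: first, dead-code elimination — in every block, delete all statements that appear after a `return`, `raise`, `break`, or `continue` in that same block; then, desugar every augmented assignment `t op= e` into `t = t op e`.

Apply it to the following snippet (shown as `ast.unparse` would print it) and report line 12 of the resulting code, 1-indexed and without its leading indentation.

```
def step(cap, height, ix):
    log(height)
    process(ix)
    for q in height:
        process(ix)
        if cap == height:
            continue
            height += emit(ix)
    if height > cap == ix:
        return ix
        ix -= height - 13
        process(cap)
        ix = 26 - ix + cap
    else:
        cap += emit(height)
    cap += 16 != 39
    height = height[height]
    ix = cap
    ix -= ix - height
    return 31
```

Transformed code:
def step(cap, height, ix):
    log(height)
    process(ix)
    for q in height:
        process(ix)
        if cap == height:
            continue
    if height > cap == ix:
        return ix
    else:
        cap = cap + emit(height)
    cap = cap + (16 != 39)
    height = height[height]
    ix = cap
    ix = ix - (ix - height)
    return 31

cap = cap + (16 != 39)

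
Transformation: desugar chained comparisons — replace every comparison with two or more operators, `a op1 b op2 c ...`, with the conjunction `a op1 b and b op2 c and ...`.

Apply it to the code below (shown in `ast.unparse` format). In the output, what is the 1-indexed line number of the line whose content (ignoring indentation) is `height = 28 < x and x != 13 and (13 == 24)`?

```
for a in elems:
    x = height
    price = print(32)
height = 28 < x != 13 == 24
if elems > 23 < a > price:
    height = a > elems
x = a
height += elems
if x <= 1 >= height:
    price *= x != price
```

4

Transformed code:
for a in elems:
    x = height
    price = print(32)
height = 28 < x and x != 13 and (13 == 24)
if elems > 23 and 23 < a and (a > price):
    height = a > elems
x = a
height += elems
if x <= 1 and 1 >= height:
    price *= x != price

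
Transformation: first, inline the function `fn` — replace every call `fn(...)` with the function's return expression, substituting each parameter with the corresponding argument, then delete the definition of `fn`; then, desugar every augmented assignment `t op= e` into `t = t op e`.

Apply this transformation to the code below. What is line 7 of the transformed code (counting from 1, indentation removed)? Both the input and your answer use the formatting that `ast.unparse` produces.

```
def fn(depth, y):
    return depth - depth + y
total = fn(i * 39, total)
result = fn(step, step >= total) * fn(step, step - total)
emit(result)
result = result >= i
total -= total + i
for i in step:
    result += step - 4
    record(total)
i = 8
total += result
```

Transformed code:
total = i * 39 - i * 39 + total
result = (step - step + (step >= total)) * (step - step + (step - total))
emit(result)
result = result >= i
total = total - (total + i)
for i in step:
    result = result + (step - 4)
    record(total)
i = 8
total = total + result

result = result + (step - 4)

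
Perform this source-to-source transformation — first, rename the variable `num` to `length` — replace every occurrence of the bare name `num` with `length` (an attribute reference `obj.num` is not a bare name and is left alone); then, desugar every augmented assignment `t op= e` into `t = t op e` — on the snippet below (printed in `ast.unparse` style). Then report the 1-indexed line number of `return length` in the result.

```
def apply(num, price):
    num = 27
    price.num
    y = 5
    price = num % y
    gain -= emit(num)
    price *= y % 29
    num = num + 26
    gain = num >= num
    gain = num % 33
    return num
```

Transformed code:
def apply(length, price):
    length = 27
    price.num
    y = 5
    price = length % y
    gain = gain - emit(length)
    price = price * (y % 29)
    length = length + 26
    gain = length >= length
    gain = length % 33
    return length

11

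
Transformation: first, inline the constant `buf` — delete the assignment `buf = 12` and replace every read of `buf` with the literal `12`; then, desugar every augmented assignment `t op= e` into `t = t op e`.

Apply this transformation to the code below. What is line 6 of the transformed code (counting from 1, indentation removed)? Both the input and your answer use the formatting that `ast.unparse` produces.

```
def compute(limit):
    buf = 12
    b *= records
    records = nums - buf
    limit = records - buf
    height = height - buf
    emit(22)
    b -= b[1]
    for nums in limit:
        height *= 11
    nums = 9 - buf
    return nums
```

Transformed code:
def compute(limit):
    b = b * records
    records = nums - 12
    limit = records - 12
    height = height - 12
    emit(22)
    b = b - b[1]
    for nums in limit:
        height = height * 11
    nums = 9 - 12
    return nums

emit(22)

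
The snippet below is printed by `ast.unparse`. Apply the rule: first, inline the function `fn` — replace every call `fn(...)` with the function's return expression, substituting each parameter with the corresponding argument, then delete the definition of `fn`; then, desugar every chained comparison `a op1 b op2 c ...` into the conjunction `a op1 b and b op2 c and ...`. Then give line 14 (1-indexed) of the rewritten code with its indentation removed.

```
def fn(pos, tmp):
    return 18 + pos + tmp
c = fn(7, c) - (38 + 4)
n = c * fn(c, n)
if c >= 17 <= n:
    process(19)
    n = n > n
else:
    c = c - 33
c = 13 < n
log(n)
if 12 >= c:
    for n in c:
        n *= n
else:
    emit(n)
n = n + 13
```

emit(n)

Transformed code:
c = 18 + 7 + c - (38 + 4)
n = c * (18 + c + n)
if c >= 17 and 17 <= n:
    process(19)
    n = n > n
else:
    c = c - 33
c = 13 < n
log(n)
if 12 >= c:
    for n in c:
        n *= n
else:
    emit(n)
n = n + 13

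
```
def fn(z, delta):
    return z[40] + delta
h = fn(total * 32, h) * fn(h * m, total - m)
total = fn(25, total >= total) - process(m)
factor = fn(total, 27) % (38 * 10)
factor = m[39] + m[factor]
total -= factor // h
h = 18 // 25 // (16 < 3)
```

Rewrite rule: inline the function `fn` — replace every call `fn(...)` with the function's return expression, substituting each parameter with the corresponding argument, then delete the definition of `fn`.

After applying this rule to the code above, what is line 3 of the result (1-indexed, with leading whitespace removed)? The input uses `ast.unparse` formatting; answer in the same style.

factor = (total[40] + 27) % (38 * 10)

Transformed code:
h = ((total * 32)[40] + h) * ((h * m)[40] + (total - m))
total = 25[40] + (total >= total) - process(m)
factor = (total[40] + 27) % (38 * 10)
factor = m[39] + m[factor]
total -= factor // h
h = 18 // 25 // (16 < 3)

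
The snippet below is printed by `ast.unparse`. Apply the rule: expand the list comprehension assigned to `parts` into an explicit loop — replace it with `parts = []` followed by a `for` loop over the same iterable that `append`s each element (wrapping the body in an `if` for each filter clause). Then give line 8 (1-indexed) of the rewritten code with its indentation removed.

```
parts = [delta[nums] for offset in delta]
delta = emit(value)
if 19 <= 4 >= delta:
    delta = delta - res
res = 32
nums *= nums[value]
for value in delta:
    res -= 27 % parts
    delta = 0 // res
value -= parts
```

nums *= nums[value]

Transformed code:
parts = []
for offset in delta:
    parts.append(delta[nums])
delta = emit(value)
if 19 <= 4 >= delta:
    delta = delta - res
res = 32
nums *= nums[value]
for value in delta:
    res -= 27 % parts
    delta = 0 // res
value -= parts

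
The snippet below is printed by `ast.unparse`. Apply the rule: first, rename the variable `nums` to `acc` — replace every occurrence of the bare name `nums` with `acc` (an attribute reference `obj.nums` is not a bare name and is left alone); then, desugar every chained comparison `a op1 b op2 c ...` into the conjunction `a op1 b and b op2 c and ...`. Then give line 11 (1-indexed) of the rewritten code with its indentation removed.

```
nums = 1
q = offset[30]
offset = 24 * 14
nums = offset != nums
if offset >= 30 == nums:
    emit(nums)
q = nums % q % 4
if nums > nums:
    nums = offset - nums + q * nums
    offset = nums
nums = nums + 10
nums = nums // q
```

acc = acc + 10

Transformed code:
acc = 1
q = offset[30]
offset = 24 * 14
acc = offset != acc
if offset >= 30 and 30 == acc:
    emit(acc)
q = acc % q % 4
if acc > acc:
    acc = offset - acc + q * acc
    offset = acc
acc = acc + 10
acc = acc // q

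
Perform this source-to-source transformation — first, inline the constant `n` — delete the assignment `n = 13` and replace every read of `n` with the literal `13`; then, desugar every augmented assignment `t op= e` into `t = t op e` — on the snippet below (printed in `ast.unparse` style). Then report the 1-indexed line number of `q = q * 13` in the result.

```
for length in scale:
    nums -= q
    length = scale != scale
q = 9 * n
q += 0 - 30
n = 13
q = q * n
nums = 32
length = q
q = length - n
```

6

Transformed code:
for length in scale:
    nums = nums - q
    length = scale != scale
q = 9 * 13
q = q + (0 - 30)
q = q * 13
nums = 32
length = q
q = length - 13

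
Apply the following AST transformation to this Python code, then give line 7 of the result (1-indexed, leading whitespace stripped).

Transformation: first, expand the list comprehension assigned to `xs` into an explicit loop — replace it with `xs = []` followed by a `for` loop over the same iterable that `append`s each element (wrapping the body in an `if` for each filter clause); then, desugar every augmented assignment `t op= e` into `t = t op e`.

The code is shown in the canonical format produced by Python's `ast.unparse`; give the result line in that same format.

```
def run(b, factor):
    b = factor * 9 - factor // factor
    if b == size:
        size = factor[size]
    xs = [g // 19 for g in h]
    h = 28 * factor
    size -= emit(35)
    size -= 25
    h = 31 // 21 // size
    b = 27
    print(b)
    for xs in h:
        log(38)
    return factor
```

Transformed code:
def run(b, factor):
    b = factor * 9 - factor // factor
    if b == size:
        size = factor[size]
    xs = []
    for g in h:
        xs.append(g // 19)
    h = 28 * factor
    size = size - emit(35)
    size = size - 25
    h = 31 // 21 // size
    b = 27
    print(b)
    for xs in h:
        log(38)
    return factor

xs.append(g // 19)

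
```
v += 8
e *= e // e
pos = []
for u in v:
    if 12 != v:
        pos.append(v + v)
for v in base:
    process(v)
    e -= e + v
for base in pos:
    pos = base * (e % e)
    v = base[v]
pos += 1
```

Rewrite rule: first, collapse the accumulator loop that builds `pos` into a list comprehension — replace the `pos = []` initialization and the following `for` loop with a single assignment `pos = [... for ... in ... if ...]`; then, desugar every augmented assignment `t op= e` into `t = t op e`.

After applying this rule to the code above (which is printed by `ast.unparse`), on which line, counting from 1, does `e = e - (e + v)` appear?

6

Transformed code:
v = v + 8
e = e * (e // e)
pos = [v + v for u in v if 12 != v]
for v in base:
    process(v)
    e = e - (e + v)
for base in pos:
    pos = base * (e % e)
    v = base[v]
pos = pos + 1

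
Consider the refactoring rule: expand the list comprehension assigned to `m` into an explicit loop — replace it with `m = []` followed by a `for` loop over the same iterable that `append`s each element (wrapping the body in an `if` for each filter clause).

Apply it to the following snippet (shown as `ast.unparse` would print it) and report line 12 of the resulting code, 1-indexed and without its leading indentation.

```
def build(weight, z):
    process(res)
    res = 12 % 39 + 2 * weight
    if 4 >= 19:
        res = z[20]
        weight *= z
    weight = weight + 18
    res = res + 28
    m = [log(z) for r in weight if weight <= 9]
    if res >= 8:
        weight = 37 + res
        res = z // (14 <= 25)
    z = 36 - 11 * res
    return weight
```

Transformed code:
def build(weight, z):
    process(res)
    res = 12 % 39 + 2 * weight
    if 4 >= 19:
        res = z[20]
        weight *= z
    weight = weight + 18
    res = res + 28
    m = []
    for r in weight:
        if weight <= 9:
            m.append(log(z))
    if res >= 8:
        weight = 37 + res
        res = z // (14 <= 25)
    z = 36 - 11 * res
    return weight

m.append(log(z))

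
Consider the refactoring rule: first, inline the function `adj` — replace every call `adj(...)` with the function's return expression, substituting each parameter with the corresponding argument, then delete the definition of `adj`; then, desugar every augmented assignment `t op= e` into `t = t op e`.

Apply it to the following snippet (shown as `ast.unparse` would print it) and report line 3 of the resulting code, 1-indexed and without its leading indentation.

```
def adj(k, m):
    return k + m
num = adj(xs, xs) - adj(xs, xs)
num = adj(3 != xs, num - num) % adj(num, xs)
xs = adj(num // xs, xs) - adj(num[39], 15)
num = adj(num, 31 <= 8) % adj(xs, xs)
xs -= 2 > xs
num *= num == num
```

xs = num // xs + xs - (num[39] + 15)

Transformed code:
num = xs + xs - (xs + xs)
num = ((3 != xs) + (num - num)) % (num + xs)
xs = num // xs + xs - (num[39] + 15)
num = (num + (31 <= 8)) % (xs + xs)
xs = xs - (2 > xs)
num = num * (num == num)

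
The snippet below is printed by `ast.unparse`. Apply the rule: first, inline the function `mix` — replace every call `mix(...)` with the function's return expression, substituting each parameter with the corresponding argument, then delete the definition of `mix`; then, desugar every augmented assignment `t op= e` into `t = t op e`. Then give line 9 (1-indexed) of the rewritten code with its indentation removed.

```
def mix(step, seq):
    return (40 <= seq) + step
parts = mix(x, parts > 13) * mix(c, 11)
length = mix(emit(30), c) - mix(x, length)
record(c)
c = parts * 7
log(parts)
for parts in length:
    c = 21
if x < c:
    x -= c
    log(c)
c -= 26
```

x = x - c

Transformed code:
parts = ((40 <= (parts > 13)) + x) * ((40 <= 11) + c)
length = (40 <= c) + emit(30) - ((40 <= length) + x)
record(c)
c = parts * 7
log(parts)
for parts in length:
    c = 21
if x < c:
    x = x - c
    log(c)
c = c - 26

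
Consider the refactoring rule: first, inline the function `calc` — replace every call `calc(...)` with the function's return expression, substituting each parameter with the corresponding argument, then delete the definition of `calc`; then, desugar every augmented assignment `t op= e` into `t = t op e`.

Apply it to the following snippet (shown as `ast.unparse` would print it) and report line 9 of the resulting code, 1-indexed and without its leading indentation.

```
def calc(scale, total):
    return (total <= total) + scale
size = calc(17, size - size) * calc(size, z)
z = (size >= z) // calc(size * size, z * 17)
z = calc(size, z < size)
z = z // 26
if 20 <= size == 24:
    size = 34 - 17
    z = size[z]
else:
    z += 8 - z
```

Transformed code:
size = ((size - size <= size - size) + 17) * ((z <= z) + size)
z = (size >= z) // ((z * 17 <= z * 17) + size * size)
z = ((z < size) <= (z < size)) + size
z = z // 26
if 20 <= size == 24:
    size = 34 - 17
    z = size[z]
else:
    z = z + (8 - z)

z = z + (8 - z)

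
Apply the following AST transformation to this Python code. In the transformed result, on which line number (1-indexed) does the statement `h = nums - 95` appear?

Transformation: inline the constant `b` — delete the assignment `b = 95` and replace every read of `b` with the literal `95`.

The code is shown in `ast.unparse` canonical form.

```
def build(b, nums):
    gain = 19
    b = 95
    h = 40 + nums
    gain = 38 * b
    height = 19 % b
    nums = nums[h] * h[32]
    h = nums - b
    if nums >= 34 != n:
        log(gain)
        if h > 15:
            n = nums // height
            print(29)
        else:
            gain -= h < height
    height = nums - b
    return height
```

7

Transformed code:
def build(b, nums):
    gain = 19
    h = 40 + nums
    gain = 38 * 95
    height = 19 % 95
    nums = nums[h] * h[32]
    h = nums - 95
    if nums >= 34 != n:
        log(gain)
        if h > 15:
            n = nums // height
            print(29)
        else:
            gain -= h < height
    height = nums - 95
    return height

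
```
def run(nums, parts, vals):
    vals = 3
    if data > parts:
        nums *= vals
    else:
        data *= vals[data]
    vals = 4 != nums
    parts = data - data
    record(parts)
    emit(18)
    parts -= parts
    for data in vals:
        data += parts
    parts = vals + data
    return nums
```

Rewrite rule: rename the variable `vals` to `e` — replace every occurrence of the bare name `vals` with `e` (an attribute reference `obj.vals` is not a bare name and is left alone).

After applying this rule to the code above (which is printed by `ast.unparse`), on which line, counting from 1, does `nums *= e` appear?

Transformed code:
def run(nums, parts, e):
    e = 3
    if data > parts:
        nums *= e
    else:
        data *= e[data]
    e = 4 != nums
    parts = data - data
    record(parts)
    emit(18)
    parts -= parts
    for data in e:
        data += parts
    parts = e + data
    return nums

4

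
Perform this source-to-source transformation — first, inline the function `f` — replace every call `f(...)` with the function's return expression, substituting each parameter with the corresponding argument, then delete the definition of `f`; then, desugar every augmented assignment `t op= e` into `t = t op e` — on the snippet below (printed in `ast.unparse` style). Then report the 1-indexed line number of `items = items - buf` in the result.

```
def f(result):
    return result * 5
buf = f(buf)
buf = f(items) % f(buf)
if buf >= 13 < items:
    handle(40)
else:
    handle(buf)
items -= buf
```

Transformed code:
buf = buf * 5
buf = items * 5 % (buf * 5)
if buf >= 13 < items:
    handle(40)
else:
    handle(buf)
items = items - buf

7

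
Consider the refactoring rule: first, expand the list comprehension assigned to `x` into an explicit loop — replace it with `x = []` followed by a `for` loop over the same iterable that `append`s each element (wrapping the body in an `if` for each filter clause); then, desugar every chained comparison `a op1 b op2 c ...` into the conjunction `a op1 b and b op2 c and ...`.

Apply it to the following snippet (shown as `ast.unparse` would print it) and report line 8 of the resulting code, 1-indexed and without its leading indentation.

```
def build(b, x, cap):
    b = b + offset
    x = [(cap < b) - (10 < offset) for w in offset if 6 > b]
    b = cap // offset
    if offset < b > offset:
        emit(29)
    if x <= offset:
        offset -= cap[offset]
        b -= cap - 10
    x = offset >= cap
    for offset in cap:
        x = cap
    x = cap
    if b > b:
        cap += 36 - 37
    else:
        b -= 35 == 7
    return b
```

Transformed code:
def build(b, x, cap):
    b = b + offset
    x = []
    for w in offset:
        if 6 > b:
            x.append((cap < b) - (10 < offset))
    b = cap // offset
    if offset < b and b > offset:
        emit(29)
    if x <= offset:
        offset -= cap[offset]
        b -= cap - 10
    x = offset >= cap
    for offset in cap:
        x = cap
    x = cap
    if b > b:
        cap += 36 - 37
    else:
        b -= 35 == 7
    return b

if offset < b and b > offset:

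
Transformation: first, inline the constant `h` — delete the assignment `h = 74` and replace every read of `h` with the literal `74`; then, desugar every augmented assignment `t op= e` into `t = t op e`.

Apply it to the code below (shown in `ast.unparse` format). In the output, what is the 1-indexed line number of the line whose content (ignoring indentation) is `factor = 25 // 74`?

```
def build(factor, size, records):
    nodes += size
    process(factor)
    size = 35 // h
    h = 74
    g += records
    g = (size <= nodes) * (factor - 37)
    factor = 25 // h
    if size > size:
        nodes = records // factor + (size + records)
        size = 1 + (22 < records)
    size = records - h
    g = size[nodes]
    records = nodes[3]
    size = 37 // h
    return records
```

7

Transformed code:
def build(factor, size, records):
    nodes = nodes + size
    process(factor)
    size = 35 // 74
    g = g + records
    g = (size <= nodes) * (factor - 37)
    factor = 25 // 74
    if size > size:
        nodes = records // factor + (size + records)
        size = 1 + (22 < records)
    size = records - 74
    g = size[nodes]
    records = nodes[3]
    size = 37 // 74
    return records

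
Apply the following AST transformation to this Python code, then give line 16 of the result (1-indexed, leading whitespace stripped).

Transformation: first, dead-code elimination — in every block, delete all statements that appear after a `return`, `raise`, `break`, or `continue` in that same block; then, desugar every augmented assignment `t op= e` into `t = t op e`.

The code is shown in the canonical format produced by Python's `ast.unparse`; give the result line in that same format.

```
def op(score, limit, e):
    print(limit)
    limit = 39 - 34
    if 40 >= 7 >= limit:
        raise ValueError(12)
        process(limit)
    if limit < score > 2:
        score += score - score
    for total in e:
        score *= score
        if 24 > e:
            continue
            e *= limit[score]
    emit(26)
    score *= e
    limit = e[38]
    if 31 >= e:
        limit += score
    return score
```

Transformed code:
def op(score, limit, e):
    print(limit)
    limit = 39 - 34
    if 40 >= 7 >= limit:
        raise ValueError(12)
    if limit < score > 2:
        score = score + (score - score)
    for total in e:
        score = score * score
        if 24 > e:
            continue
    emit(26)
    score = score * e
    limit = e[38]
    if 31 >= e:
        limit = limit + score
    return score

limit = limit + score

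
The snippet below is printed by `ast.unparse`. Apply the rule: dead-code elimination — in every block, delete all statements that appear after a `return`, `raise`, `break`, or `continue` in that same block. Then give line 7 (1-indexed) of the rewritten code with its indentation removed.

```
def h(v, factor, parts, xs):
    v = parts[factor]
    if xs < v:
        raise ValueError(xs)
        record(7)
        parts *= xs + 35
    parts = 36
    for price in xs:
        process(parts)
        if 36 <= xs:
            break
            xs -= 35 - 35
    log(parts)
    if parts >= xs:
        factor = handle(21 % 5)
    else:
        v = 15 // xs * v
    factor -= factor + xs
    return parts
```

process(parts)

Transformed code:
def h(v, factor, parts, xs):
    v = parts[factor]
    if xs < v:
        raise ValueError(xs)
    parts = 36
    for price in xs:
        process(parts)
        if 36 <= xs:
            break
    log(parts)
    if parts >= xs:
        factor = handle(21 % 5)
    else:
        v = 15 // xs * v
    factor -= factor + xs
    return parts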